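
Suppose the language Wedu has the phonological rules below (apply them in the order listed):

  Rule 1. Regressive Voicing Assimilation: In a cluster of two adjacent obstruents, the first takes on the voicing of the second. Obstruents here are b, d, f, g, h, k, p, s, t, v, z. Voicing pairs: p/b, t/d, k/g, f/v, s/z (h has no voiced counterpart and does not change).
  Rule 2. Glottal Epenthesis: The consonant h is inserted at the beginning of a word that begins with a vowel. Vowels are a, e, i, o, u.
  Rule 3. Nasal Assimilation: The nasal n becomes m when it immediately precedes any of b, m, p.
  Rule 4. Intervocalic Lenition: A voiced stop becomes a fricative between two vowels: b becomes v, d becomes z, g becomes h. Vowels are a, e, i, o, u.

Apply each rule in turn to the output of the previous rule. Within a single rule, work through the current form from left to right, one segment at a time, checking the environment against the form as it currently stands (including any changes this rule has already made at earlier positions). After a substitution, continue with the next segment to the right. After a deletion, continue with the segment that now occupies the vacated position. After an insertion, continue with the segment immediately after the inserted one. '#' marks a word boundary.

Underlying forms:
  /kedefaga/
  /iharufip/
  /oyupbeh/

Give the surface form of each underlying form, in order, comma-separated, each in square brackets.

/kedefaga/:
  Rule 1 Regressive Voicing Assimilation: no change — [kedefaga]
  Rule 2 Glottal Epenthesis: no change — [kedefaga]
  Rule 3 Nasal Assimilation: no change — [kedefaga]
  Rule 4 Intervocalic Lenition: [kedefaga] → [kezefaha]
/iharufip/:
  Rule 1 Regressive Voicing Assimilation: no change — [iharufip]
  Rule 2 Glottal Epenthesis: [iharufip] → [hiharufip]
  Rule 3 Nasal Assimilation: no change — [hiharufip]
  Rule 4 Intervocalic Lenition: no change — [hiharufip]
/oyupbeh/:
  Rule 1 Regressive Voicing Assimilation: [oyupbeh] → [oyubbeh]
  Rule 2 Glottal Epenthesis: [oyubbeh] → [hoyubbeh]
  Rule 3 Nasal Assimilation: no change — [hoyubbeh]
  Rule 4 Intervocalic Lenition: no change — [hoyubbeh]

[kezefaha], [hiharufip], [hoyubbeh]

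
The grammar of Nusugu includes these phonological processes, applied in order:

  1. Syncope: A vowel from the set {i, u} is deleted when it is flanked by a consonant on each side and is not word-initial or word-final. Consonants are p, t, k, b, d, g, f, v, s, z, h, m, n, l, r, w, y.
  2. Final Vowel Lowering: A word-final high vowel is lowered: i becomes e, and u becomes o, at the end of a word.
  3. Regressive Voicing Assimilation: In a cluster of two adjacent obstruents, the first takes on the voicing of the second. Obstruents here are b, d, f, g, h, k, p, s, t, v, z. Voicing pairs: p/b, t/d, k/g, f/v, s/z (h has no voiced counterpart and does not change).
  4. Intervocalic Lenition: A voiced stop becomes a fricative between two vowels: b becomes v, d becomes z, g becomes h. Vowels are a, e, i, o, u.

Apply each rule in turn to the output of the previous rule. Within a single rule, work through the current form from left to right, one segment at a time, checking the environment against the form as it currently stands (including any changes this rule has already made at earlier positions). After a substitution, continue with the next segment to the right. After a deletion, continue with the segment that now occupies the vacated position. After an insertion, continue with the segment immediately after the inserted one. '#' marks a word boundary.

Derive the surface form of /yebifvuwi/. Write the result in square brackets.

[yepvvwe]

1 Syncope: [yebifvuwi] → [yebfvwi]
2 Final Vowel Lowering: [yebfvwi] → [yebfvwe]
3 Regressive Voicing Assimilation: [yebfvwe] → [yepvvwe]
4 Intervocalic Lenition: no change — [yepvvwe]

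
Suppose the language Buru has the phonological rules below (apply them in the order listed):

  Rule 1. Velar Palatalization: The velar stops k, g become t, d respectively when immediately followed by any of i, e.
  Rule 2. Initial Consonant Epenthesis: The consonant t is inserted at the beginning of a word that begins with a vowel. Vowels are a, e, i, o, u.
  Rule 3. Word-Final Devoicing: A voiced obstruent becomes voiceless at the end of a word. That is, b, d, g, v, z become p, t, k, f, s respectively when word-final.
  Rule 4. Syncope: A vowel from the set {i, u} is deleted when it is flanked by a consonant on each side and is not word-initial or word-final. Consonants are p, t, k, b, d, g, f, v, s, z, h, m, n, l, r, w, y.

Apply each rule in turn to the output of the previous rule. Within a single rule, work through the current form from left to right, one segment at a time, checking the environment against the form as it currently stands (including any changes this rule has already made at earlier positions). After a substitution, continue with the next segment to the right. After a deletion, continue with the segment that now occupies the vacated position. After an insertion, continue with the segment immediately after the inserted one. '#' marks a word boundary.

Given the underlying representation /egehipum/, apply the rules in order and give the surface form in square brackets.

Rule 1 Velar Palatalization: [egehipum] → [edehipum]
Rule 2 Initial Consonant Epenthesis: [edehipum] → [tedehipum]
Rule 3 Word-Final Devoicing: no change — [tedehipum]
Rule 4 Syncope: [tedehipum] → [tedehpm]

[tedehpm]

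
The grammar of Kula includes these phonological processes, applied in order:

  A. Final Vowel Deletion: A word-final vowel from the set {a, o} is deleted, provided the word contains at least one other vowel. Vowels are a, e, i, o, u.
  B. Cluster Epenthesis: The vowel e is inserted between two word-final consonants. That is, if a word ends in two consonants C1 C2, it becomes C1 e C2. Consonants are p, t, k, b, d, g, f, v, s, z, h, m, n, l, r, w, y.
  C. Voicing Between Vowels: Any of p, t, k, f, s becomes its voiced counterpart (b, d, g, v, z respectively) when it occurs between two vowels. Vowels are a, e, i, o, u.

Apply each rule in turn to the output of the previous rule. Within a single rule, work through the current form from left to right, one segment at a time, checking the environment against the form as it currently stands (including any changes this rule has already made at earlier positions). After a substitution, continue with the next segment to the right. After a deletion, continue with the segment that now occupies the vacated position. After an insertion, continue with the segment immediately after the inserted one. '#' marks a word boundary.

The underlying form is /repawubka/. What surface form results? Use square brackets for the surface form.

A Final Vowel Deletion: [repawubka] → [repawubk]
B Cluster Epenthesis: [repawubk] → [repawubek]
C Voicing Between Vowels: [repawubek] → [rebawubek]

[rebawubek]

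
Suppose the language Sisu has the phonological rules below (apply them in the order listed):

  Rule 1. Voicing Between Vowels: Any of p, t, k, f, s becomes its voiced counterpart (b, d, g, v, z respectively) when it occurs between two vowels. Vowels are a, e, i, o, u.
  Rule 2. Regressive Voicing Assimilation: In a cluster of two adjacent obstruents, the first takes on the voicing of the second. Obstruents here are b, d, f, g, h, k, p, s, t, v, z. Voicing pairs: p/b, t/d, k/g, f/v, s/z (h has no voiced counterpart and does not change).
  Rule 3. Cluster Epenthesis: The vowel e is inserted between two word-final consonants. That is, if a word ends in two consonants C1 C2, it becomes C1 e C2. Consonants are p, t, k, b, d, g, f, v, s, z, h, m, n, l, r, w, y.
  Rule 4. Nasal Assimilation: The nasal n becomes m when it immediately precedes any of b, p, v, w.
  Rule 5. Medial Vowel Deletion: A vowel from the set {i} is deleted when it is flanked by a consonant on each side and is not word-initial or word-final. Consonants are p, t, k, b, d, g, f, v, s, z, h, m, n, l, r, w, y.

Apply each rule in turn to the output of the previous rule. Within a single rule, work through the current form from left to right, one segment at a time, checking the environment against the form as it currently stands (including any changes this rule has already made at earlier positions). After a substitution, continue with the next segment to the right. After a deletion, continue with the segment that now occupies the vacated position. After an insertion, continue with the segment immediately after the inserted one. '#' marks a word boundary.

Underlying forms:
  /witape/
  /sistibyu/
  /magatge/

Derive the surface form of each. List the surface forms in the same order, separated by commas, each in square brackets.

[wdabe], [sstbyu], [magadge]

/witape/:
  Rule 1 Voicing Between Vowels: [witape] → [widabe]
  Rule 2 Regressive Voicing Assimilation: no change — [widabe]
  Rule 3 Cluster Epenthesis: no change — [widabe]
  Rule 4 Nasal Assimilation: no change — [widabe]
  Rule 5 Medial Vowel Deletion: [widabe] → [wdabe]
/sistibyu/:
  Rule 1 Voicing Between Vowels: no change — [sistibyu]
  Rule 2 Regressive Voicing Assimilation: no change — [sistibyu]
  Rule 3 Cluster Epenthesis: no change — [sistibyu]
  Rule 4 Nasal Assimilation: no change — [sistibyu]
  Rule 5 Medial Vowel Deletion: [sistibyu] → [sstbyu]
/magatge/:
  Rule 1 Voicing Between Vowels: no change — [magatge]
  Rule 2 Regressive Voicing Assimilation: [magatge] → [magadge]
  Rule 3 Cluster Epenthesis: no change — [magadge]
  Rule 4 Nasal Assimilation: no change — [magadge]
  Rule 5 Medial Vowel Deletion: no change — [magadge]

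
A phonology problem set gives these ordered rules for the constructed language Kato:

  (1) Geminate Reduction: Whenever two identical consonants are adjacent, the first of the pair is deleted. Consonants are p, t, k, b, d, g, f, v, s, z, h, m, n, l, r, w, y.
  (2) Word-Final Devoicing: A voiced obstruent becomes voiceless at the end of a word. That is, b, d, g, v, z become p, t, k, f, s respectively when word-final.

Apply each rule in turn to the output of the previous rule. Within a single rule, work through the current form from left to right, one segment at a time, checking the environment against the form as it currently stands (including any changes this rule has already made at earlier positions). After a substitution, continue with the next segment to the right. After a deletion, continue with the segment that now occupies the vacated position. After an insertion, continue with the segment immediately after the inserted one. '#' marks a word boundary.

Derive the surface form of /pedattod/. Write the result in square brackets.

(1) Geminate Reduction: [pedattod] → [pedatod]
(2) Word-Final Devoicing: [pedatod] → [pedatot]

[pedatot]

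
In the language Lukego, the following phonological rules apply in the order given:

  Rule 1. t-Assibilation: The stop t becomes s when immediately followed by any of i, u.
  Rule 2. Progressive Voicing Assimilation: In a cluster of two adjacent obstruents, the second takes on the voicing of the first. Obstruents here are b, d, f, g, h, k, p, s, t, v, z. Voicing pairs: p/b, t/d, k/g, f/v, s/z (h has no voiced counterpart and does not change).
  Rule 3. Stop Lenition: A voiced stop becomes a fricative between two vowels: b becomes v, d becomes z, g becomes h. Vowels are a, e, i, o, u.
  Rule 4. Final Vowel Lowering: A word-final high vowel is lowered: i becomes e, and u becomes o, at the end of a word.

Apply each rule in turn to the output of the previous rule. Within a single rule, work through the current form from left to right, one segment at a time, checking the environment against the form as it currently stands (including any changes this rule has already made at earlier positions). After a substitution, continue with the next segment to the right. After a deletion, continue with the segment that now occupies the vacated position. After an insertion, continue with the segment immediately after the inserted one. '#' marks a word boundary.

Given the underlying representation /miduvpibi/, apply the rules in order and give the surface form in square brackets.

[mizuvbive]

Rule 1 t-Assibilation: no change — [miduvpibi]
Rule 2 Progressive Voicing Assimilation: [miduvpibi] → [miduvbibi]
Rule 3 Stop Lenition: [miduvbibi] → [mizuvbivi]
Rule 4 Final Vowel Lowering: [mizuvbivi] → [mizuvbive]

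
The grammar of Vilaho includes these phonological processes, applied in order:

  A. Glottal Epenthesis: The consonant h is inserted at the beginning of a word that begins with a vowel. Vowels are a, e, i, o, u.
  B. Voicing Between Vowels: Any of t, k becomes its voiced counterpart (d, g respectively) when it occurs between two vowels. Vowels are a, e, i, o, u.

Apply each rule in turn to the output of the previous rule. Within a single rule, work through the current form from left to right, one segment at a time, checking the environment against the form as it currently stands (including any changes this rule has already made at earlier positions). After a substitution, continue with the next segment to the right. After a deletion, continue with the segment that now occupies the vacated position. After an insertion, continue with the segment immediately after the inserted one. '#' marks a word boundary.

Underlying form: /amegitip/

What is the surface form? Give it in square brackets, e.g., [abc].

A Glottal Epenthesis: [amegitip] → [hamegitip]
B Voicing Between Vowels: [hamegitip] → [hamegidip]

[hamegidip]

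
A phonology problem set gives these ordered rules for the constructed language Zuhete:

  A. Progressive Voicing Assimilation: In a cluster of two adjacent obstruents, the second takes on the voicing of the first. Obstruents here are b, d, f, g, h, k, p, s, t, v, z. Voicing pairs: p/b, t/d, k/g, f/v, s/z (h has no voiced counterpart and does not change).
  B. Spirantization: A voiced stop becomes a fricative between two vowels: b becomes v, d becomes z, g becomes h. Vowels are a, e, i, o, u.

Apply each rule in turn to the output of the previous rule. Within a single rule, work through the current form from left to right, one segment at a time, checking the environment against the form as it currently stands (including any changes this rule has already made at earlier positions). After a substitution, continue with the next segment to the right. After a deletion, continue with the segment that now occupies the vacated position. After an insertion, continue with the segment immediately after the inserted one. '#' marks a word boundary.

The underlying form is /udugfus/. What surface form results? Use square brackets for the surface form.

A Progressive Voicing Assimilation: [udugfus] → [udugvus]
B Spirantization: [udugvus] → [uzugvus]

[uzugvus]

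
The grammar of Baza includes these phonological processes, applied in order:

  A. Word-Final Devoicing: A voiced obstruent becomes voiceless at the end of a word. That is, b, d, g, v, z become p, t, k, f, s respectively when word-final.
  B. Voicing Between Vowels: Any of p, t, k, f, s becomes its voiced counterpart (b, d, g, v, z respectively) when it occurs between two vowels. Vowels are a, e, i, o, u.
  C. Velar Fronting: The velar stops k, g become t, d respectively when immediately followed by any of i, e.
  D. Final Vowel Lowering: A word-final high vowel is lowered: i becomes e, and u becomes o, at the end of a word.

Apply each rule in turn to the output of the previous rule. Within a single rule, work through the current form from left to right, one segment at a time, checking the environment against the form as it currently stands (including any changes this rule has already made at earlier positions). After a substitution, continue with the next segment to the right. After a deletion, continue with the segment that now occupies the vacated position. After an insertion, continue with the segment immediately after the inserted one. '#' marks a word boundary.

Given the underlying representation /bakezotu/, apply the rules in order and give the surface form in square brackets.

A Word-Final Devoicing: no change — [bakezotu]
B Voicing Between Vowels: [bakezotu] → [bagezodu]
C Velar Fronting: [bagezodu] → [badezodu]
D Final Vowel Lowering: [badezodu] → [badezodo]

[badezodo]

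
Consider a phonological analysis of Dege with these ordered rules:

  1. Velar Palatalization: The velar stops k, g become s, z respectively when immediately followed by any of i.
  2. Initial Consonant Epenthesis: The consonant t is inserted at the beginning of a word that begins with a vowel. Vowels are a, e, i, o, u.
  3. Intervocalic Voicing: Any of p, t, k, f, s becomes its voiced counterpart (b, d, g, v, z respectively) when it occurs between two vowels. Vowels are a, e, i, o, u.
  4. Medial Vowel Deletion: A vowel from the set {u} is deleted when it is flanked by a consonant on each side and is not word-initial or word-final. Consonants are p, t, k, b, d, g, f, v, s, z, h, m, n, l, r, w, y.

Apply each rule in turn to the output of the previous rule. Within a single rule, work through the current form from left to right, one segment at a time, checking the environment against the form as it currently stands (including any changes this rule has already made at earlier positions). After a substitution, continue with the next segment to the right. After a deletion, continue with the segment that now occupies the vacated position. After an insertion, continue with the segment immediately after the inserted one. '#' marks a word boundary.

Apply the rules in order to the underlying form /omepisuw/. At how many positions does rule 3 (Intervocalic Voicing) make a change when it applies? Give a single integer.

1 Velar Palatalization: no change — [omepisuw]
2 Initial Consonant Epenthesis: [omepisuw] → [tomepisuw]
3 Intervocalic Voicing: [tomepisuw] → [tomebizuw]
4 Medial Vowel Deletion: [tomebizuw] → [tomebizw]
Rule 3 changed 2 position(s).

2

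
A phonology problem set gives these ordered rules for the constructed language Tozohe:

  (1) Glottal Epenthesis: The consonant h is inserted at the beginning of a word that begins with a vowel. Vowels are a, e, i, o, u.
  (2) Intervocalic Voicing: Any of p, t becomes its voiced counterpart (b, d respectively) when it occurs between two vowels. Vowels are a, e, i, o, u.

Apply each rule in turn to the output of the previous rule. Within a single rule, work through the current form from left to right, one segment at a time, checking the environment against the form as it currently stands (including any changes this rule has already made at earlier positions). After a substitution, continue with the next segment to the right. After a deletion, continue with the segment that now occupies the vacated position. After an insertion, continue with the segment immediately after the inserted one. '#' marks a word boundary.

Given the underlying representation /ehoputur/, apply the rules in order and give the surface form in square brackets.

[hehobudur]

(1) Glottal Epenthesis: [ehoputur] → [hehoputur]
(2) Intervocalic Voicing: [hehoputur] → [hehobudur]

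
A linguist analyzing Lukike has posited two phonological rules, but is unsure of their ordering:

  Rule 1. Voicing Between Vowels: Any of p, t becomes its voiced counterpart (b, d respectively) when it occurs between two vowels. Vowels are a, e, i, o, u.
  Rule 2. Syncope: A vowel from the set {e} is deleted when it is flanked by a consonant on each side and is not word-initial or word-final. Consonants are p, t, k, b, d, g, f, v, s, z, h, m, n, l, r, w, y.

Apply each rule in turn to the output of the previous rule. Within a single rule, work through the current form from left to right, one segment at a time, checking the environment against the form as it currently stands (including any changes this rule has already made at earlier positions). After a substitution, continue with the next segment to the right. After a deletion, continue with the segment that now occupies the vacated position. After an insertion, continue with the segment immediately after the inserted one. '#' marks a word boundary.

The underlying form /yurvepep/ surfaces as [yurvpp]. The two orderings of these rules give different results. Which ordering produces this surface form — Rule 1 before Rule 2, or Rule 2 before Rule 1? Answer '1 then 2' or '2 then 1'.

Order 1 then 2:
  1 Voicing Between Vowels: [yurvepep] → [yurvebep]
  2 Syncope: [yurvebep] → [yurvbp]
  result: [yurvbp]
Order 2 then 1:
  2 Syncope: [yurvepep] → [yurvpp]
  1 Voicing Between Vowels: no change — [yurvpp]
  result: [yurvpp]

2 then 1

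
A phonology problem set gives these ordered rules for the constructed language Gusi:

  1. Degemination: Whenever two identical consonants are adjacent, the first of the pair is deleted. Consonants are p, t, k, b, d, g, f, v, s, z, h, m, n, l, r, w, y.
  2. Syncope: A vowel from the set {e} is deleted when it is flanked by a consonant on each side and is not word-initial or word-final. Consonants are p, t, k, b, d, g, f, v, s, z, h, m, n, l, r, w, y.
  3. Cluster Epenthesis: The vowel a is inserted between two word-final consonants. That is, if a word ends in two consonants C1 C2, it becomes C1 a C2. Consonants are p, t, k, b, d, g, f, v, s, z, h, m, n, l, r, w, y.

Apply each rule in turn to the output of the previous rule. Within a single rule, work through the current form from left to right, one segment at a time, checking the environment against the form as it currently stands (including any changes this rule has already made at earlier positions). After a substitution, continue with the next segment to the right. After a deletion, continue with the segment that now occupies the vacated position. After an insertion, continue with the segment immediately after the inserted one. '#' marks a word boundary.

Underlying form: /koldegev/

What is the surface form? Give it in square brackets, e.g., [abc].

1 Degemination: no change — [koldegev]
2 Syncope: [koldegev] → [koldgv]
3 Cluster Epenthesis: [koldgv] → [koldgav]

[koldgav]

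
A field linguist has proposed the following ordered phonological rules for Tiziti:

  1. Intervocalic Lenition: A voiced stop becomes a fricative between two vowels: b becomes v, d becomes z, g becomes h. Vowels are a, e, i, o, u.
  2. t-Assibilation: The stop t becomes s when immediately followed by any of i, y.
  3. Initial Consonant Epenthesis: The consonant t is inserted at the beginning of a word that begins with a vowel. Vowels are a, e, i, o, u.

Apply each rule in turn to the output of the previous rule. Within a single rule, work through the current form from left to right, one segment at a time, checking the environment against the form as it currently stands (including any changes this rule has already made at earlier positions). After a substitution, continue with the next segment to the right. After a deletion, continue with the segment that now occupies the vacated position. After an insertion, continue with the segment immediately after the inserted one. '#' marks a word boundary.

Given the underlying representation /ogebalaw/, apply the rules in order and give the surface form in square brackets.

[tohevalaw]

1 Intervocalic Lenition: [ogebalaw] → [ohevalaw]
2 t-Assibilation: no change — [ohevalaw]
3 Initial Consonant Epenthesis: [ohevalaw] → [tohevalaw]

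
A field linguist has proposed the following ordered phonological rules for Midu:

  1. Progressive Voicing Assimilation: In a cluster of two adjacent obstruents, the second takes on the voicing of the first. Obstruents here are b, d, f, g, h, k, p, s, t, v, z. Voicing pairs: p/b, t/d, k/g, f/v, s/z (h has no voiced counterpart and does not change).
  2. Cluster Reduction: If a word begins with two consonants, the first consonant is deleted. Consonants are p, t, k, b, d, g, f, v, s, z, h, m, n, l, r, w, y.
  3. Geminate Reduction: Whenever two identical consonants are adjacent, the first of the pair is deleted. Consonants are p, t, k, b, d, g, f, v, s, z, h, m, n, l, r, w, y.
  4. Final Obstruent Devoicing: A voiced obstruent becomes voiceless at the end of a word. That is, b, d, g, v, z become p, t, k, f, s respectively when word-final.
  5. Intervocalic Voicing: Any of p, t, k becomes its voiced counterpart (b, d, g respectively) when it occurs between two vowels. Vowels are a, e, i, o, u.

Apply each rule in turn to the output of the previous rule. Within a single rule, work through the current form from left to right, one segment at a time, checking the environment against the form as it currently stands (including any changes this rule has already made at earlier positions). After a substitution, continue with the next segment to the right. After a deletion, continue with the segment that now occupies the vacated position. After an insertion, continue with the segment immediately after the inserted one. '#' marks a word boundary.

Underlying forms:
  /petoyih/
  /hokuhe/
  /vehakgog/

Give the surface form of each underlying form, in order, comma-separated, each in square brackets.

[pedoyih], [hoguhe], [vehagok]

/petoyih/:
  1 Progressive Voicing Assimilation: no change — [petoyih]
  2 Cluster Reduction: no change — [petoyih]
  3 Geminate Reduction: no change — [petoyih]
  4 Final Obstruent Devoicing: no change — [petoyih]
  5 Intervocalic Voicing: [petoyih] → [pedoyih]
/hokuhe/:
  1 Progressive Voicing Assimilation: no change — [hokuhe]
  2 Cluster Reduction: no change — [hokuhe]
  3 Geminate Reduction: no change — [hokuhe]
  4 Final Obstruent Devoicing: no change — [hokuhe]
  5 Intervocalic Voicing: [hokuhe] → [hoguhe]
/vehakgog/:
  1 Progressive Voicing Assimilation: [vehakgog] → [vehakkog]
  2 Cluster Reduction: no change — [vehakkog]
  3 Geminate Reduction: [vehakkog] → [vehakog]
  4 Final Obstruent Devoicing: [vehakog] → [vehakok]
  5 Intervocalic Voicing: [vehakok] → [vehagok]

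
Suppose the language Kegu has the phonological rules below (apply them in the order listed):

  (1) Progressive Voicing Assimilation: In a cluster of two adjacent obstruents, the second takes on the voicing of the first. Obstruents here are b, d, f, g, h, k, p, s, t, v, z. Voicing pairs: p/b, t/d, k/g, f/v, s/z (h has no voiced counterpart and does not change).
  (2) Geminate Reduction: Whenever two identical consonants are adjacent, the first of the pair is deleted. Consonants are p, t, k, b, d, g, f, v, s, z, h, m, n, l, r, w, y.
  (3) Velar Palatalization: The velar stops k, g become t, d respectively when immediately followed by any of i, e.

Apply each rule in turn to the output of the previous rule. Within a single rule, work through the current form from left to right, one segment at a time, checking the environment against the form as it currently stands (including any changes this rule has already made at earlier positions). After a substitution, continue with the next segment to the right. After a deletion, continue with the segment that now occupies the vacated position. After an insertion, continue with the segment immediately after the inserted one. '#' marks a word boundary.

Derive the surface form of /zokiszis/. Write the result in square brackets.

[zotisis]

(1) Progressive Voicing Assimilation: [zokiszis] → [zokissis]
(2) Geminate Reduction: [zokissis] → [zokisis]
(3) Velar Palatalization: [zokisis] → [zotisis]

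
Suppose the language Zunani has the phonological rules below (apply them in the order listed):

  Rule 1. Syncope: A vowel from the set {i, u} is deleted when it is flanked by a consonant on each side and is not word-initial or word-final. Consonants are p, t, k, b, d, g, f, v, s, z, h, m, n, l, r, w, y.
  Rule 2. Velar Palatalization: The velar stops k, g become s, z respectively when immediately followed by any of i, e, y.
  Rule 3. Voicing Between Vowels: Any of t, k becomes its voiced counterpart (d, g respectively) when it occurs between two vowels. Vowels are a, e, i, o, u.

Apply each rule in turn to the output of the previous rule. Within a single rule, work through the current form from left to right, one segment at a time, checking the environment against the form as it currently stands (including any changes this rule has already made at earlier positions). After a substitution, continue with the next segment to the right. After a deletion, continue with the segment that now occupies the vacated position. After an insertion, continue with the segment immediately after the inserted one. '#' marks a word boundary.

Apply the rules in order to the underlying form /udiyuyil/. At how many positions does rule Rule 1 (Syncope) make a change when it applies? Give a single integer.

3

Rule 1 Syncope: [udiyuyil] → [udyyl]
Rule 2 Velar Palatalization: no change — [udyyl]
Rule 3 Voicing Between Vowels: no change — [udyyl]
Rule Rule 1 changed 3 position(s).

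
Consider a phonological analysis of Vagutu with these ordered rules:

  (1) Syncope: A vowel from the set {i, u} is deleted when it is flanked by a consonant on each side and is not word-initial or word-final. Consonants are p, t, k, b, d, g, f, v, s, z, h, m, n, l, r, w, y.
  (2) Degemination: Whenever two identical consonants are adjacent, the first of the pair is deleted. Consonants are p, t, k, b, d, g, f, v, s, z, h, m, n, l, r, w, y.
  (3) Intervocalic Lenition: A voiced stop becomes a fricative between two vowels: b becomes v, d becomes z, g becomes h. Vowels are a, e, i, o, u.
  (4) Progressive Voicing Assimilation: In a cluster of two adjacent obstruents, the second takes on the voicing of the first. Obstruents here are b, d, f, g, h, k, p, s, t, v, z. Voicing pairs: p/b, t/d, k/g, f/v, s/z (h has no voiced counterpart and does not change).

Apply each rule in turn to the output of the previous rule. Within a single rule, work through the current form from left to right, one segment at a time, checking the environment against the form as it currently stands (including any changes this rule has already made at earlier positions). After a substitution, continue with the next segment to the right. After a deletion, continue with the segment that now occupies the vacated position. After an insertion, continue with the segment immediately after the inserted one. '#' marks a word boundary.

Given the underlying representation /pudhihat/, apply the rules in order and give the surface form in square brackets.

[pthat]

(1) Syncope: [pudhihat] → [pdhhat]
(2) Degemination: [pdhhat] → [pdhat]
(3) Intervocalic Lenition: no change — [pdhat]
(4) Progressive Voicing Assimilation: [pdhat] → [pthat]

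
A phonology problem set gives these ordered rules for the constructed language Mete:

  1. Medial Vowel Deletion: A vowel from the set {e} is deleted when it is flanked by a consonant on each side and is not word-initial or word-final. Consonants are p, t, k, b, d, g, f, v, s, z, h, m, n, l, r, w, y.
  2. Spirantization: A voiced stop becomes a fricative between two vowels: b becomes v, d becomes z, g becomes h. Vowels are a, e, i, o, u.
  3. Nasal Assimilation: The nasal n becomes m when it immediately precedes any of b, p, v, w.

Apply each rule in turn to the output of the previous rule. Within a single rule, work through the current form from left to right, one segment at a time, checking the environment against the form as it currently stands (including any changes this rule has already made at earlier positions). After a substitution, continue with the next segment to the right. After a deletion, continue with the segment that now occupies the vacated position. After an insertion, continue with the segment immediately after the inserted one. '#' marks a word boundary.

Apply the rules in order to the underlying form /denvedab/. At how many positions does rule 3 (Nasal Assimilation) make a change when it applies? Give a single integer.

1

1 Medial Vowel Deletion: [denvedab] → [dnvdab]
2 Spirantization: no change — [dnvdab]
3 Nasal Assimilation: [dnvdab] → [dmvdab]
Rule 3 changed 1 position(s).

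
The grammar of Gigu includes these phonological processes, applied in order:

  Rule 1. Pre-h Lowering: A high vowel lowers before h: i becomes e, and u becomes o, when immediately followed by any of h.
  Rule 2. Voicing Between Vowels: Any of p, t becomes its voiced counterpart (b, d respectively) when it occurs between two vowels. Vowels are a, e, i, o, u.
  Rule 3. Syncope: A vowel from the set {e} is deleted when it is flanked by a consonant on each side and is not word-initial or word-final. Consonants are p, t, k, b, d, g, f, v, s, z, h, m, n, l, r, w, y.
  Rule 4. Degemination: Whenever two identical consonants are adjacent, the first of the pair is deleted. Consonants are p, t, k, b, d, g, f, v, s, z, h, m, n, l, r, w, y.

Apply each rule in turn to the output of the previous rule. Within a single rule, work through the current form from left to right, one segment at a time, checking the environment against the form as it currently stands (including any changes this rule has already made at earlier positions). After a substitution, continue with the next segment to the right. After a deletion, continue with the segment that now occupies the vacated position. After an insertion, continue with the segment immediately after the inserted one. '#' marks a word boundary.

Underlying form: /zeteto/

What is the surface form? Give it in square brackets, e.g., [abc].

Rule 1 Pre-h Lowering: no change — [zeteto]
Rule 2 Voicing Between Vowels: [zeteto] → [zededo]
Rule 3 Syncope: [zededo] → [zddo]
Rule 4 Degemination: [zddo] → [zdo]

[zdo]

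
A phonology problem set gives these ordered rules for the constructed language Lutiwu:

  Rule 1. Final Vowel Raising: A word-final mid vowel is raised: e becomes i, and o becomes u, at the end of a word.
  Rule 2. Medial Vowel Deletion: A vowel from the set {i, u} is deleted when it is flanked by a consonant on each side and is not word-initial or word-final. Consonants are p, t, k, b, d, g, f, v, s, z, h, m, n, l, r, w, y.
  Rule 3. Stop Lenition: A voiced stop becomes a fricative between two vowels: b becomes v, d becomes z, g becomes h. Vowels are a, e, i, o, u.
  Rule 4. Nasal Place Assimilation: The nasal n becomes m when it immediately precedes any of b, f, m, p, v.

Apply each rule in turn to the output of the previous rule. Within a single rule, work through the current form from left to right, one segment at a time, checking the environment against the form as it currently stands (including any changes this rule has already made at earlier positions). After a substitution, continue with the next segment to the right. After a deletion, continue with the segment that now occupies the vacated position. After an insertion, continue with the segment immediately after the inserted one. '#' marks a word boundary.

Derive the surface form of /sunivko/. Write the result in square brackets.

Rule 1 Final Vowel Raising: [sunivko] → [sunivku]
Rule 2 Medial Vowel Deletion: [sunivku] → [snvku]
Rule 3 Stop Lenition: no change — [snvku]
Rule 4 Nasal Place Assimilation: [snvku] → [smvku]

[smvku]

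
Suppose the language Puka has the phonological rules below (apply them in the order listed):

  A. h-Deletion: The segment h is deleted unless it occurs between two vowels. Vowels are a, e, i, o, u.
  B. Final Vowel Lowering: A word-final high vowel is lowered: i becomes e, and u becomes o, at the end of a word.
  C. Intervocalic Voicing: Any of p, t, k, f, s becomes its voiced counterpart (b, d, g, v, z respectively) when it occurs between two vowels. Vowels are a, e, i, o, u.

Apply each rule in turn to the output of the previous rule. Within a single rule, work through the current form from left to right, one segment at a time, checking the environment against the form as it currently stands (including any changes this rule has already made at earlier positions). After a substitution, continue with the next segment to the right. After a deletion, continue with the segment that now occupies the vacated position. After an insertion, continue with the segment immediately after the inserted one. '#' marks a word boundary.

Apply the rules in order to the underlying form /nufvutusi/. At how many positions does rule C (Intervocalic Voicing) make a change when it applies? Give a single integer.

2

A h-Deletion: no change — [nufvutusi]
B Final Vowel Lowering: [nufvutusi] → [nufvutuse]
C Intervocalic Voicing: [nufvutuse] → [nufvuduze]
Rule C changed 2 position(s).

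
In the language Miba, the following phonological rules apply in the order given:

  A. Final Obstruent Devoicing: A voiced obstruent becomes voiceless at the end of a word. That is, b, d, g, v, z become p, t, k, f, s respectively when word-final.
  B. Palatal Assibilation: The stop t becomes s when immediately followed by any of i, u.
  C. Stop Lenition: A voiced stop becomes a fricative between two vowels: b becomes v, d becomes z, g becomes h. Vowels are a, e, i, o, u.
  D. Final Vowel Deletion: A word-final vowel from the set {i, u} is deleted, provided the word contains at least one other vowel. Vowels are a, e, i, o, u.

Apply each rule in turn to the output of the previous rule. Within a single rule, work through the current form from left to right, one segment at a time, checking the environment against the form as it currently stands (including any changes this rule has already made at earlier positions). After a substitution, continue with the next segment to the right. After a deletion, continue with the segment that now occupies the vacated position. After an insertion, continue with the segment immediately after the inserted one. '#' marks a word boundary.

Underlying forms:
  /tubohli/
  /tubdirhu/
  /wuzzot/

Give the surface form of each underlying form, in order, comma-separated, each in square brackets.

[suvohl], [subdirh], [wuzzot]

/tubohli/:
  A Final Obstruent Devoicing: no change — [tubohli]
  B Palatal Assibilation: [tubohli] → [subohli]
  C Stop Lenition: [subohli] → [suvohli]
  D Final Vowel Deletion: [suvohli] → [suvohl]
/tubdirhu/:
  A Final Obstruent Devoicing: no change — [tubdirhu]
  B Palatal Assibilation: [tubdirhu] → [subdirhu]
  C Stop Lenition: no change — [subdirhu]
  D Final Vowel Deletion: [subdirhu] → [subdirh]
/wuzzot/:
  A Final Obstruent Devoicing: no change — [wuzzot]
  B Palatal Assibilation: no change — [wuzzot]
  C Stop Lenition: no change — [wuzzot]
  D Final Vowel Deletion: no change — [wuzzot]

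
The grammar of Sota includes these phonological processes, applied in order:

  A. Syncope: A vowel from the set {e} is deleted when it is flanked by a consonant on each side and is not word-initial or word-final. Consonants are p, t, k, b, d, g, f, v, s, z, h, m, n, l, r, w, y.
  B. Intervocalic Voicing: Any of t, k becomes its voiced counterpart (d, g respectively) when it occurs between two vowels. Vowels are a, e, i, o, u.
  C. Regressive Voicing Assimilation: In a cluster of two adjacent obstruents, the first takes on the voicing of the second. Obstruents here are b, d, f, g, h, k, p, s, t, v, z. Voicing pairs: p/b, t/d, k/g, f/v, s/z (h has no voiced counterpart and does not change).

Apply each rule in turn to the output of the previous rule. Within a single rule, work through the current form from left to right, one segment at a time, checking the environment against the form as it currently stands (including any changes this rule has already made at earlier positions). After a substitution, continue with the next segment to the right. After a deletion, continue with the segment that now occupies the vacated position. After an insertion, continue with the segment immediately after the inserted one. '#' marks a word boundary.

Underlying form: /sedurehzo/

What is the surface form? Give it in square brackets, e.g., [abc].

A Syncope: [sedurehzo] → [sdurhzo]
B Intervocalic Voicing: no change — [sdurhzo]
C Regressive Voicing Assimilation: [sdurhzo] → [zdurhzo]

[zdurhzo]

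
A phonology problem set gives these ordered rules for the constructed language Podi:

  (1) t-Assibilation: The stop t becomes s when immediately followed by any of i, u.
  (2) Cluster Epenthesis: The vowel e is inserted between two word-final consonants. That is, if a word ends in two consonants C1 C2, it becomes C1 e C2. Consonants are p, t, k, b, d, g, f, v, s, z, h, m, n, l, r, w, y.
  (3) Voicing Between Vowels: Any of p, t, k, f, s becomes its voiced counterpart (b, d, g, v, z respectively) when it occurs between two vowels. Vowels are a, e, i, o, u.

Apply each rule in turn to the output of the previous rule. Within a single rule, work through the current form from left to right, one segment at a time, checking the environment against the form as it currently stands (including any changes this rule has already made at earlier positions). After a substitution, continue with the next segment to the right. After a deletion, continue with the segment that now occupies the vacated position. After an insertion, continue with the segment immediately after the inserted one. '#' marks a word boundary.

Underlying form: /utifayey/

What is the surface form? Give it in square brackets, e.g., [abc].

(1) t-Assibilation: [utifayey] → [usifayey]
(2) Cluster Epenthesis: no change — [usifayey]
(3) Voicing Between Vowels: [usifayey] → [uzivayey]

[uzivayey]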